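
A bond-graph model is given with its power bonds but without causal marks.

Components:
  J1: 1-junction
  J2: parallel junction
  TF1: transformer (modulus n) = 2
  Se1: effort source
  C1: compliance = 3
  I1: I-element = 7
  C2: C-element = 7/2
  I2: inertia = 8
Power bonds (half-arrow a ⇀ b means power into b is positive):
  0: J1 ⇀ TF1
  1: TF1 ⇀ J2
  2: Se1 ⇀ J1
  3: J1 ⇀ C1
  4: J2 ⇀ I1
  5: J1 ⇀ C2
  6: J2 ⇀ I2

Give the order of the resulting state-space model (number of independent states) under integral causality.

4  (C1, C2, I1, I2 all integral)

b2 stroke→J1  (Se1 fixes effort; stroke away)
b3 stroke→J1  (C1 integral (e out))
b4 stroke→I1  (I1 integral (f out))
b5 stroke→J1  (prefer integral on C2)
b0 stroke→TF1  (closing 1-jn rule on J1)
b1 stroke→J2  (TF TF1: opposite of bond 0)
b6 stroke→I2  (common-e at J2 fixed by 1)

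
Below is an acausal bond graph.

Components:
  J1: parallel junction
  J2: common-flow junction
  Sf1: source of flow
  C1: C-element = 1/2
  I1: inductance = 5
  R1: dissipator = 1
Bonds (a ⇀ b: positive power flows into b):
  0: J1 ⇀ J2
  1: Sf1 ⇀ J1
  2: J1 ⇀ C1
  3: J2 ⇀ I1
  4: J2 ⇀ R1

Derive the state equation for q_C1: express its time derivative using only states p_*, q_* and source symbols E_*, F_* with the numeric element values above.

bond 1 stroke→Sf1  (Sf1 fixes flow; stroke at Sf1)
bond 2 stroke→J1  (C1 integral (e out))
bond 0 stroke→J2  (J1 effort already set via bond 2)
bond 3 stroke→I1  (I1 outputs flow p/I1)
bond 4 stroke→J2  (J2: bond 3 brought flow, rest push out)

dq_C1/dt = F_Sf1 - p_I1/5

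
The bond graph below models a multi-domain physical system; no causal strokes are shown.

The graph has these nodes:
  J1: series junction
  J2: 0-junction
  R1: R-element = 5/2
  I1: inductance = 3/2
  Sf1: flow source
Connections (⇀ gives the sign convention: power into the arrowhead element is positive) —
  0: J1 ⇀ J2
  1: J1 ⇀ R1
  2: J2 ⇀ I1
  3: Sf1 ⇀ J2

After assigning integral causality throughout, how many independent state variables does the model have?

1  (I1 all integral)

bond 3 |Sf1  (Sf1: flow source, stroke at near end)
bond 2 |I1  (I1: I, integral causality)
bond 0 |J2  (only one effort-in slot at J2)
bond 1 |J1  (1-jn J1 has f-setter on 0)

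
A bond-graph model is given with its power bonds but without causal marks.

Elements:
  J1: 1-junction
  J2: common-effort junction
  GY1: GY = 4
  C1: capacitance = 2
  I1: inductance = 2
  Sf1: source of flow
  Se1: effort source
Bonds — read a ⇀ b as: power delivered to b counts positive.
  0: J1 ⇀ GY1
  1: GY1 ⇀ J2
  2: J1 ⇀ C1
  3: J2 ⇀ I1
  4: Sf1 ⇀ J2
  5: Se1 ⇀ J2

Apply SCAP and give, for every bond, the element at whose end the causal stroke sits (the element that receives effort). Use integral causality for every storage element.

b0 →GY1
b1 →GY1
b2 →J1
b3 →I1
b4 →Sf1
b5 →J2

b4 →Sf1  (Sf1 (Sf) sets flow on bond)
b5 →J2  (Se1 fixes effort; stroke away)
b1 →GY1  (J2 effort already set via bond 5)
b3 →I1  (0-jn J2 has e-setter on 5)
b0 →GY1  (GY1: gyrator matches bond 1)
b2 →J1  (J1: bond 0 brought flow, rest push out)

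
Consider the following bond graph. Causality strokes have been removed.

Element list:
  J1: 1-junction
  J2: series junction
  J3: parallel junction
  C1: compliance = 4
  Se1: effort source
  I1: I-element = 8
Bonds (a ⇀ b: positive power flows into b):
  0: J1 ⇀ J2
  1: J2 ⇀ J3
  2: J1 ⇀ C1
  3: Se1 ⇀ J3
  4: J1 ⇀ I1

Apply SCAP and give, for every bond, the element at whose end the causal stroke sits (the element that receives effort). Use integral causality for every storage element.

bond 3 stroke at J3  (Se1 (Se) sets effort on bond)
bond 1 stroke at J2  (0-jn J3 has e-setter on 3)
bond 0 stroke at J1  (closing 1-jn rule on J2)
bond 2 stroke at J1  (C1 outputs effort q/C1)
bond 4 stroke at I1  (J1 needs exactly one f-in)

#0 |J1
#1 |J2
#2 |J1
#3 |J3
#4 |I1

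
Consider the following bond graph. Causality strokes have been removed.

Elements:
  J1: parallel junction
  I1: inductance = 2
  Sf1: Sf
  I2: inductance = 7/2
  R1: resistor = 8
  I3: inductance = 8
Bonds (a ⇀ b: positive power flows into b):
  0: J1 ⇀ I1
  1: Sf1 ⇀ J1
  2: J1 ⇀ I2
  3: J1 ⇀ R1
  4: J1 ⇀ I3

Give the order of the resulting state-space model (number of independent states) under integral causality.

3  (I1, I2, I3 all integral)

b1 stroke at Sf1  (Sf1: flow source, stroke at near end)
b0 stroke at I1  (I1: I, integral causality)
b2 stroke at I2  (I2 integral (f out))
b4 stroke at I3  (I3 integral (f out))
b3 stroke at J1  (closing 0-jn rule on J1)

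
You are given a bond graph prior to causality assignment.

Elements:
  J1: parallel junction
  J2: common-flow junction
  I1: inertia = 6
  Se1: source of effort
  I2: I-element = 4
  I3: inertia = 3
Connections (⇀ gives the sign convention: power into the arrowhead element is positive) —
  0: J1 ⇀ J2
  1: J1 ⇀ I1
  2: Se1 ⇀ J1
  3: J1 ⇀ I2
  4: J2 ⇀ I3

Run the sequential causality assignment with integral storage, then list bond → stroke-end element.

bond 0 stroke→J2
bond 1 stroke→I1
bond 2 stroke→J1
bond 3 stroke→I2
bond 4 stroke→I3

β2 stroke at J1  (Se1 (Se) sets effort on bond)
β0 stroke at J2  (J1: bond 2 brought effort, rest push out)
β1 stroke at I1  (J1 effort already set via bond 2)
β3 stroke at I2  (common-e at J1 fixed by 2)
β4 stroke at I3  (J2: last free bond brings flow in)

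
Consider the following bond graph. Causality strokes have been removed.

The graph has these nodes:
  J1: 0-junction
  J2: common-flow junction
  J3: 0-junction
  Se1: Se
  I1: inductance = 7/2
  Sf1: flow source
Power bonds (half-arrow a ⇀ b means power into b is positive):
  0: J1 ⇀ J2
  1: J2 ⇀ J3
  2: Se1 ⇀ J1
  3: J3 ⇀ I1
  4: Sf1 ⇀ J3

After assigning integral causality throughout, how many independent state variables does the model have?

1  (I1 all integral)

#2 →J1  (Se1 fixes effort; stroke away)
#4 →Sf1  (Sf1 (Sf) sets flow on bond)
#0 →J2  (common-e at J1 fixed by 2)
#1 →J3  (J2: last free bond brings flow in)
#3 →I1  (common-e at J3 fixed by 1)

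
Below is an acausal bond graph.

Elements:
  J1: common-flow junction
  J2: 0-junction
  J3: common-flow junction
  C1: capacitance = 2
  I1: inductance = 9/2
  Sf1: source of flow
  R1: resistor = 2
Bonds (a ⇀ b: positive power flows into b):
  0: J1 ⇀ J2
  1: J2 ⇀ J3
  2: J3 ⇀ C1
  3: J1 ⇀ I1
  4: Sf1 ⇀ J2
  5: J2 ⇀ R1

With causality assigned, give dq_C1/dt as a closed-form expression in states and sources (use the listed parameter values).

dq_C1/dt = F_Sf1 + 2*p_I1/9 - q_C1/4

bond 4 |Sf1  (Sf1 (Sf) sets flow on bond)
bond 2 |J3  (C1 integral (e out))
bond 1 |J2  (only one flow-in slot at J3)
bond 0 |J1  (J2 effort already set via bond 1)
bond 5 |R1  (0-jn J2 has e-setter on 1)
bond 3 |I1  (only one flow-in slot at J1)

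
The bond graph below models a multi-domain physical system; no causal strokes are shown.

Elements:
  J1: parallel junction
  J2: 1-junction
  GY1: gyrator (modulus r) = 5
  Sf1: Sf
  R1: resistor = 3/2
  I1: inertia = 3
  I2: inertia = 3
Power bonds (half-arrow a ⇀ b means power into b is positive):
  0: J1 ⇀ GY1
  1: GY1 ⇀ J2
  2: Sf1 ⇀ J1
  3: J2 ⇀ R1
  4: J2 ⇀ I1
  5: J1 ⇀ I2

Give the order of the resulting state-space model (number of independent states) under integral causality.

2  (I1, I2 all integral)

β2 stroke at Sf1  (Sf1: flow source, stroke at near end)
β4 stroke at I1  (I1 integral (f out))
β1 stroke at J2  (J2: bond 4 brought flow, rest push out)
β3 stroke at J2  (common-f at J2 fixed by 4)
β0 stroke at J1  (through GY1, causality inverts; strokes same side of GY1)
β5 stroke at I2  (common-e at J1 fixed by 0)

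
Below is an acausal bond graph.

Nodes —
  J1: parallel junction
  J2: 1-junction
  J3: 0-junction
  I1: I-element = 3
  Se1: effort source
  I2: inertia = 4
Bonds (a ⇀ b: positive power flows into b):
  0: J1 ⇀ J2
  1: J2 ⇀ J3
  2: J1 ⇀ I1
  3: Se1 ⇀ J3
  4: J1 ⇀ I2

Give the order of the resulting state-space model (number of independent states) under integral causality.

2  (I1, I2 all integral)

b3 →J3  (Se1: effort source, stroke at far end)
b1 →J2  (0-jn J3 has e-setter on 3)
b0 →J1  (J2 needs exactly one f-in)
b2 →I1  (J1: bond 0 brought effort, rest push out)
b4 →I2  (J1: bond 0 brought effort, rest push out)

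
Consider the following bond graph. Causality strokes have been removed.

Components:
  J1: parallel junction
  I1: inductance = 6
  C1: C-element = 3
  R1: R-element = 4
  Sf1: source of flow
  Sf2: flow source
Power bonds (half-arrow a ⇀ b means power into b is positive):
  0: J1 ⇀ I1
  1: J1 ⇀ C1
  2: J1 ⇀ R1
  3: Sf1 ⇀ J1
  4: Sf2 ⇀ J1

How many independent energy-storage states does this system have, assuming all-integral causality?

2  (C1, I1 all integral)

bond 3 stroke→Sf1  (Sf1 fixes flow; stroke at Sf1)
bond 4 stroke→Sf2  (Sf2 (Sf) sets flow on bond)
bond 0 stroke→I1  (I1: I, integral causality)
bond 1 stroke→J1  (C1: C, integral causality)
bond 2 stroke→R1  (J1: bond 1 brought effort, rest push out)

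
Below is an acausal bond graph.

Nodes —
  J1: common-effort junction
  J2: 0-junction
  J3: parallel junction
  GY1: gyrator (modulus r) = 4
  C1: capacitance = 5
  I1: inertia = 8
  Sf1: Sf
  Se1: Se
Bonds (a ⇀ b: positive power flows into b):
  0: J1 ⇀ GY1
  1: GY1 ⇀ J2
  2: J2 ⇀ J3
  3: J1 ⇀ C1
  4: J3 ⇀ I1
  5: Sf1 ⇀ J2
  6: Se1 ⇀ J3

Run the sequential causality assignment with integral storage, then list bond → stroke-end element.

#5 |Sf1  (Sf1 fixes flow; stroke at Sf1)
#6 |J3  (Se1 (Se) sets effort on bond)
#2 |J2  (J3: bond 6 brought effort, rest push out)
#4 |I1  (J3: bond 6 brought effort, rest push out)
#1 |GY1  (0-jn J2 has e-setter on 2)
#0 |GY1  (GY1: gyrator matches bond 1)
#3 |J1  (J1: last free bond brings effort in)

b0 →GY1
b1 →GY1
b2 →J2
b3 →J1
b4 →I1
b5 →Sf1
b6 →J3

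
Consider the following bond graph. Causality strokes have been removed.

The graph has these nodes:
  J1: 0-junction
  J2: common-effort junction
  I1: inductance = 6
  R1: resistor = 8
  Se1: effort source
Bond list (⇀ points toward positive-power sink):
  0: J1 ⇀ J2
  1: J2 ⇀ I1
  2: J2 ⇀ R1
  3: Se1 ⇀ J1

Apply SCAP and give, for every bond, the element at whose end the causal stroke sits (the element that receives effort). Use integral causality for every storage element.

β3 stroke at J1  (Se1: effort source, stroke at far end)
β0 stroke at J2  (J1 effort already set via bond 3)
β1 stroke at I1  (J2 effort already set via bond 0)
β2 stroke at R1  (common-e at J2 fixed by 0)

β0 |J2
β1 |I1
β2 |R1
β3 |J1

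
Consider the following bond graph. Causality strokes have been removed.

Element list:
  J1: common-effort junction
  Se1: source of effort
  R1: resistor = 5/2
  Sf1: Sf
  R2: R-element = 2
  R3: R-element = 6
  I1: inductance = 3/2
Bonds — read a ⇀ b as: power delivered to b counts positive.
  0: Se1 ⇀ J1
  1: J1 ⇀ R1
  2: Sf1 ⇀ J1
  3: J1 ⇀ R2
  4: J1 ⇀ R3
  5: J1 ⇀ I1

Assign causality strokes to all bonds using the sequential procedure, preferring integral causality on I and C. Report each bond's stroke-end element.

#0 →J1  (Se1 (Se) sets effort on bond)
#2 →Sf1  (Sf1: flow source, stroke at near end)
#1 →R1  (0-jn J1 has e-setter on 0)
#3 →R2  (common-e at J1 fixed by 0)
#4 →R3  (0-jn J1 has e-setter on 0)
#5 →I1  (J1 effort already set via bond 0)

#0 stroke→J1
#1 stroke→R1
#2 stroke→Sf1
#3 stroke→R2
#4 stroke→R3
#5 stroke→I1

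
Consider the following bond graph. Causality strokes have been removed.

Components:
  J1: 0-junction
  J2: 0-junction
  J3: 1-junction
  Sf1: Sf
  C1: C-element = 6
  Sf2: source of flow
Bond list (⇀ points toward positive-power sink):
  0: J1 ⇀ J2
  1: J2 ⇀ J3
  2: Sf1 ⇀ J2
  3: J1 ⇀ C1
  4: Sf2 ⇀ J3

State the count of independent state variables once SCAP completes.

1  (C1 all integral)

bond 2 →Sf1  (Sf1 fixes flow; stroke at Sf1)
bond 4 →Sf2  (source Sf2 imposes f)
bond 1 →J3  (J3 flow already set via bond 4)
bond 0 →J2  (only one effort-in slot at J2)
bond 3 →J1  (closing 0-jn rule on J1)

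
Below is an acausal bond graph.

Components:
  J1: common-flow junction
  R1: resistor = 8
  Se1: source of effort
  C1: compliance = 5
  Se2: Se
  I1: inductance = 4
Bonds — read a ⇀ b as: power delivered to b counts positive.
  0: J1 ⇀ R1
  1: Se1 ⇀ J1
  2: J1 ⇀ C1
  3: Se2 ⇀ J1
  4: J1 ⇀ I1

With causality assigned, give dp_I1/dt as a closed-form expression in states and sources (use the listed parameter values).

β1 →J1  (source Se1 imposes e)
β3 →J1  (Se2 fixes effort; stroke away)
β2 →J1  (C1: C, integral causality)
β4 →I1  (I1 outputs flow p/I1)
β0 →J1  (J1: bond 4 brought flow, rest push out)

dp_I1/dt = E_Se1 + E_Se2 - 2*p_I1 - q_C1/5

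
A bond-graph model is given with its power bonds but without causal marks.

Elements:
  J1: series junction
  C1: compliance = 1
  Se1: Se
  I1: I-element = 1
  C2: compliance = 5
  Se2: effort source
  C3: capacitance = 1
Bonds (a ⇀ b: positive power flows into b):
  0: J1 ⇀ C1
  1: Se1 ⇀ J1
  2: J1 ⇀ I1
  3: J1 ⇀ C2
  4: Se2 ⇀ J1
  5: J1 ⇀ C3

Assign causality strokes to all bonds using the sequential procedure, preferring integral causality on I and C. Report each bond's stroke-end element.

bond 1 stroke→J1  (source Se1 imposes e)
bond 4 stroke→J1  (Se2 (Se) sets effort on bond)
bond 0 stroke→J1  (prefer integral on C1)
bond 2 stroke→I1  (I1 outputs flow p/I1)
bond 3 stroke→J1  (J1: bond 2 brought flow, rest push out)
bond 5 stroke→J1  (1-jn J1 has f-setter on 2)

b0 stroke→J1
b1 stroke→J1
b2 stroke→I1
b3 stroke→J1
b4 stroke→J1
b5 stroke→J1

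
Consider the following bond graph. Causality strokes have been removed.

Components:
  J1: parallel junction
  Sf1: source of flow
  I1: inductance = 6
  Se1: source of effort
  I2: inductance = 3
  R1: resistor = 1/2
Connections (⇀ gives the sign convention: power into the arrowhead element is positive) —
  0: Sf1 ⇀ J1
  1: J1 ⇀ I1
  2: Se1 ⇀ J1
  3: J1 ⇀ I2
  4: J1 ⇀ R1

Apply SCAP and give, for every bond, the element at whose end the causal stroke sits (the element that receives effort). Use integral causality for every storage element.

#0 →Sf1  (Sf1 (Sf) sets flow on bond)
#2 →J1  (source Se1 imposes e)
#1 →I1  (common-e at J1 fixed by 2)
#3 →I2  (J1: bond 2 brought effort, rest push out)
#4 →R1  (0-jn J1 has e-setter on 2)

β0 stroke at Sf1
β1 stroke at I1
β2 stroke at J1
β3 stroke at I2
β4 stroke at R1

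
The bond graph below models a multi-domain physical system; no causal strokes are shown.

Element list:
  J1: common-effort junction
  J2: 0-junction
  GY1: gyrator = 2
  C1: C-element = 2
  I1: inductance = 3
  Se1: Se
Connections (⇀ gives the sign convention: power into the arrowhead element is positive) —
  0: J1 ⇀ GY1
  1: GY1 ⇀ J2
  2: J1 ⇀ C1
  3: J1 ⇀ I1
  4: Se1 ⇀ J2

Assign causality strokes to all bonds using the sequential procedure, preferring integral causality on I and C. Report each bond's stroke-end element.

bond 0 →GY1
bond 1 →GY1
bond 2 →J1
bond 3 →I1
bond 4 →J2

bond 4 stroke→J2  (Se1 fixes effort; stroke away)
bond 1 stroke→GY1  (J2 effort already set via bond 4)
bond 0 stroke→GY1  (GY1: gyrator matches bond 1)
bond 2 stroke→J1  (C1 outputs effort q/C1)
bond 3 stroke→I1  (J1 effort already set via bond 2)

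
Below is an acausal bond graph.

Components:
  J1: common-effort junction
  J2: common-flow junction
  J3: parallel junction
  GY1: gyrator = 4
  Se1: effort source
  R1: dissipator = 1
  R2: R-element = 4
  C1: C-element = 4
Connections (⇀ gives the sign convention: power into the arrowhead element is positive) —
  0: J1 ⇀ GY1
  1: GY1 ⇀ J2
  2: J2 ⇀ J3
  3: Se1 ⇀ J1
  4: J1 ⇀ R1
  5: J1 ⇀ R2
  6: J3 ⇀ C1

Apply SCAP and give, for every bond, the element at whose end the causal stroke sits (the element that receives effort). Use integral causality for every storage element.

#3 |J1  (Se1: effort source, stroke at far end)
#0 |GY1  (common-e at J1 fixed by 3)
#4 |R1  (J1: bond 3 brought effort, rest push out)
#5 |R2  (J1: bond 3 brought effort, rest push out)
#1 |GY1  (through GY1, causality inverts; strokes same side of GY1)
#2 |J2  (common-f at J2 fixed by 1)
#6 |J3  (closing 0-jn rule on J3)

#0 →GY1
#1 →GY1
#2 →J2
#3 →J1
#4 →R1
#5 →R2
#6 →J3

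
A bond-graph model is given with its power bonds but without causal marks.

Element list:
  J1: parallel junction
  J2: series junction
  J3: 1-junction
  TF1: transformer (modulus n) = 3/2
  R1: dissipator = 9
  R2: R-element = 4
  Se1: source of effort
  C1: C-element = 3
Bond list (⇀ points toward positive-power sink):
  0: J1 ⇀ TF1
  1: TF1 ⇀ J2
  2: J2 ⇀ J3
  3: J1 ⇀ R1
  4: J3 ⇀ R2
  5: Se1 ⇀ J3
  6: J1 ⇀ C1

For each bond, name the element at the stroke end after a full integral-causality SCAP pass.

β0 →TF1
β1 →J2
β2 →J3
β3 →R1
β4 →R2
β5 →J3
β6 →J1

β5 stroke at J3  (source Se1 imposes e)
β6 stroke at J1  (C1 integral (e out))
β0 stroke at TF1  (J1 effort already set via bond 6)
β3 stroke at R1  (common-e at J1 fixed by 6)
β1 stroke at J2  (TF1 one-in-one-out from 0)
β2 stroke at J3  (closing 1-jn rule on J2)
β4 stroke at R2  (J3: last free bond brings flow in)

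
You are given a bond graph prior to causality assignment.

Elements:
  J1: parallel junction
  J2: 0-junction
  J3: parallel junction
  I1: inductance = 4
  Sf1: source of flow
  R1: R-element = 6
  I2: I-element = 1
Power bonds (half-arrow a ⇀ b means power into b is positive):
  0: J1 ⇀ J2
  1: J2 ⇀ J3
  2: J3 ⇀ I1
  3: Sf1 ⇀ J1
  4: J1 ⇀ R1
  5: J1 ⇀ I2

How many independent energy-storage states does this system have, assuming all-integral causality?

2  (I1, I2 all integral)

β3 →Sf1  (Sf1 (Sf) sets flow on bond)
β2 →I1  (prefer integral on I1)
β1 →J3  (J3: last free bond brings effort in)
β0 →J2  (J2 needs exactly one e-in)
β5 →I2  (I2 integral (f out))
β4 →J1  (J1 needs exactly one e-in)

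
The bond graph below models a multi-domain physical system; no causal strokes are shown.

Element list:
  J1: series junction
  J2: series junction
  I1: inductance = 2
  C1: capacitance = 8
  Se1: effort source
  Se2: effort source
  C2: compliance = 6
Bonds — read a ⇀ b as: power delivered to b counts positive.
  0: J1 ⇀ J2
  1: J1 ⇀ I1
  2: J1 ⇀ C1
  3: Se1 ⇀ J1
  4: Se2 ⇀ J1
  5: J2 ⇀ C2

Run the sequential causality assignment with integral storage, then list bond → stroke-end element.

b0 stroke at J1
b1 stroke at I1
b2 stroke at J1
b3 stroke at J1
b4 stroke at J1
b5 stroke at J2

b3 stroke at J1  (Se1 fixes effort; stroke away)
b4 stroke at J1  (Se2: effort source, stroke at far end)
b1 stroke at I1  (I1: I, integral causality)
b0 stroke at J1  (common-f at J1 fixed by 1)
b2 stroke at J1  (1-jn J1 has f-setter on 1)
b5 stroke at J2  (1-jn J2 has f-setter on 0)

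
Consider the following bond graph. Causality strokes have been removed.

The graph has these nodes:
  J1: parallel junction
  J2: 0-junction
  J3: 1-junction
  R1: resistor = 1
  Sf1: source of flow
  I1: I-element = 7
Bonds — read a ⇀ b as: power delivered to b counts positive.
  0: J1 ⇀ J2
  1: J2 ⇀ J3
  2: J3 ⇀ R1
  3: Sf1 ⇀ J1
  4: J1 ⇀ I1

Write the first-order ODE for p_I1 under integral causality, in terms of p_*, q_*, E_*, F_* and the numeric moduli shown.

dp_I1/dt = F_Sf1 - p_I1/7

bond 3 →Sf1  (source Sf1 imposes f)
bond 4 →I1  (I1 integral (f out))
bond 0 →J1  (only one effort-in slot at J1)
bond 1 →J2  (only one effort-in slot at J2)
bond 2 →J3  (J3 flow already set via bond 1)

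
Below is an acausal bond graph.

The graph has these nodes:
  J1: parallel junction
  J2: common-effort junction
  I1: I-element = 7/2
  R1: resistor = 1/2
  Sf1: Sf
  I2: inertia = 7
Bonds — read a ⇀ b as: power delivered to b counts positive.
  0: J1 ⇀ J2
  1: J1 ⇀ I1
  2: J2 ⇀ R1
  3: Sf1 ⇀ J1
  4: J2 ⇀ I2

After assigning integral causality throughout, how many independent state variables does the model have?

bond 3 |Sf1  (source Sf1 imposes f)
bond 1 |I1  (I1 integral (f out))
bond 0 |J1  (only one effort-in slot at J1)
bond 4 |I2  (I2 integral (f out))
bond 2 |J2  (J2: last free bond brings effort in)

2  (I1, I2 all integral)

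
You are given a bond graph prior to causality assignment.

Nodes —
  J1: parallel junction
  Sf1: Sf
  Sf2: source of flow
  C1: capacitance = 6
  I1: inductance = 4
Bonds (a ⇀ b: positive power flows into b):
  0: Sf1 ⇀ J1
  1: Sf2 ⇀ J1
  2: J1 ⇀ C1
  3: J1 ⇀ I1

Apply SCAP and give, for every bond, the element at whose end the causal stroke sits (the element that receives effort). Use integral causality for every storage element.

b0 stroke→Sf1  (Sf1 (Sf) sets flow on bond)
b1 stroke→Sf2  (Sf2 (Sf) sets flow on bond)
b2 stroke→J1  (C1 integral (e out))
b3 stroke→I1  (0-jn J1 has e-setter on 2)

b0 stroke→Sf1
b1 stroke→Sf2
b2 stroke→J1
b3 stroke→I1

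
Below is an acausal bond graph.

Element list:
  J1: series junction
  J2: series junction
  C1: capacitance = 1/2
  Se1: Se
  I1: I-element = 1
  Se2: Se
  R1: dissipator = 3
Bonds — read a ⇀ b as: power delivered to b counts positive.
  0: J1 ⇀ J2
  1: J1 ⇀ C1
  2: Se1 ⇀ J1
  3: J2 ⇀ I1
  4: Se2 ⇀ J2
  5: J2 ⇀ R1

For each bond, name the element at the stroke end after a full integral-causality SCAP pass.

β2 stroke→J1  (Se1 fixes effort; stroke away)
β4 stroke→J2  (Se2 (Se) sets effort on bond)
β1 stroke→J1  (C1 integral (e out))
β0 stroke→J2  (J1: last free bond brings flow in)
β3 stroke→I1  (I1: I, integral causality)
β5 stroke→J2  (1-jn J2 has f-setter on 3)

#0 →J2
#1 →J1
#2 →J1
#3 →I1
#4 →J2
#5 →J2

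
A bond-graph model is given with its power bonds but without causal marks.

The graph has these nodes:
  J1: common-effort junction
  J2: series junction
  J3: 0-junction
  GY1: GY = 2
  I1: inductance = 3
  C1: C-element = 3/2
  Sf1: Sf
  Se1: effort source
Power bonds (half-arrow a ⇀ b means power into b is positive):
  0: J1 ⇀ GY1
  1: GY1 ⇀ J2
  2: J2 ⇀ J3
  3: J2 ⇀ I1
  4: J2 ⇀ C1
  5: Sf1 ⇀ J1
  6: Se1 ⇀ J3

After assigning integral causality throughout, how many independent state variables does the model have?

2  (C1, I1 all integral)

b5 stroke at Sf1  (Sf1 fixes flow; stroke at Sf1)
b6 stroke at J3  (Se1: effort source, stroke at far end)
b0 stroke at J1  (J1: last free bond brings effort in)
b2 stroke at J2  (J3: bond 6 brought effort, rest push out)
b1 stroke at J2  (GY1: gyrator matches bond 0)
b3 stroke at I1  (I1: I, integral causality)
b4 stroke at J2  (common-f at J2 fixed by 3)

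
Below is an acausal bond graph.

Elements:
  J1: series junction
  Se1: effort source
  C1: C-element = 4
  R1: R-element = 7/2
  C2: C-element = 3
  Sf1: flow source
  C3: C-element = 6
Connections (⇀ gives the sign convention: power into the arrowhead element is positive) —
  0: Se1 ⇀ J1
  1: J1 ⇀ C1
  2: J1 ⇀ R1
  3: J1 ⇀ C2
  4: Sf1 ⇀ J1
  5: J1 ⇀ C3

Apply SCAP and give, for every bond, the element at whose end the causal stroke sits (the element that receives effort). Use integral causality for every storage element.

b0 stroke at J1
b1 stroke at J1
b2 stroke at J1
b3 stroke at J1
b4 stroke at Sf1
b5 stroke at J1

b0 stroke at J1  (Se1: effort source, stroke at far end)
b4 stroke at Sf1  (source Sf1 imposes f)
b1 stroke at J1  (J1: bond 4 brought flow, rest push out)
b2 stroke at J1  (J1 flow already set via bond 4)
b3 stroke at J1  (J1: bond 4 brought flow, rest push out)
b5 stroke at J1  (1-jn J1 has f-setter on 4)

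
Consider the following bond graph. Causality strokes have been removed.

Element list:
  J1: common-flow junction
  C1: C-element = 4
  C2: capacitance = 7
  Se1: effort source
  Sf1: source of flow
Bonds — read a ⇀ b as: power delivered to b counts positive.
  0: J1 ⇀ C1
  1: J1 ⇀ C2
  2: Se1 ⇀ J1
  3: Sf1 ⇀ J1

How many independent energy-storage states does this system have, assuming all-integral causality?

#2 →J1  (source Se1 imposes e)
#3 →Sf1  (source Sf1 imposes f)
#0 →J1  (common-f at J1 fixed by 3)
#1 →J1  (1-jn J1 has f-setter on 3)

2  (C1, C2 all integral)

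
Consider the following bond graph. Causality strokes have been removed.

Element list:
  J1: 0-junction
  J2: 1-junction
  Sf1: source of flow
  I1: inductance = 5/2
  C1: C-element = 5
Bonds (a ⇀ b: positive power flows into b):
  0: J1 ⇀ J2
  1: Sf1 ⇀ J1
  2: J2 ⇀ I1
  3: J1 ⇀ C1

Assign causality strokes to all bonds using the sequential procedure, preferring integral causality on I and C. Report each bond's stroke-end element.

bond 0 stroke→J2
bond 1 stroke→Sf1
bond 2 stroke→I1
bond 3 stroke→J1

β1 →Sf1  (source Sf1 imposes f)
β2 →I1  (I1 integral (f out))
β0 →J2  (J2: bond 2 brought flow, rest push out)
β3 →J1  (only one effort-in slot at J1)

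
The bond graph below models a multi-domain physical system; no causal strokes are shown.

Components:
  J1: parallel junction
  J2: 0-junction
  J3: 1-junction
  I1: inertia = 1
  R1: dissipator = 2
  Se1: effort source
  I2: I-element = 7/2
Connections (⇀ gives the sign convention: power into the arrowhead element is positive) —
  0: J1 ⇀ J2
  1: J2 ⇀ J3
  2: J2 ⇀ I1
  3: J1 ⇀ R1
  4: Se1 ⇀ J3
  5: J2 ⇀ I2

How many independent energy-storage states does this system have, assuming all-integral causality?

b4 stroke→J3  (Se1 fixes effort; stroke away)
b1 stroke→J2  (J3 needs exactly one f-in)
b0 stroke→J1  (J2 effort already set via bond 1)
b2 stroke→I1  (J2 effort already set via bond 1)
b5 stroke→I2  (J2 effort already set via bond 1)
b3 stroke→R1  (J1 effort already set via bond 0)

2  (I1, I2 all integral)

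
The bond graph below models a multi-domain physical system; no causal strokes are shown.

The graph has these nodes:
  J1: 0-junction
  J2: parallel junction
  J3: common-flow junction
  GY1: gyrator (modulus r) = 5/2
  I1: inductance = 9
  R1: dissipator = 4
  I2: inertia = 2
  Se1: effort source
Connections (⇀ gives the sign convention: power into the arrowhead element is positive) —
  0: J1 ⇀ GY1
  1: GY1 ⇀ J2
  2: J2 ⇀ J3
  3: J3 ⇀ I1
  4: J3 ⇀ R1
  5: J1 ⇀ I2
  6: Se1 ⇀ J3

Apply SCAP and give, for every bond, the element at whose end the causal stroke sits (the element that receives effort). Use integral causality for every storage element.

bond 0 stroke at J1
bond 1 stroke at J2
bond 2 stroke at J3
bond 3 stroke at I1
bond 4 stroke at J3
bond 5 stroke at I2
bond 6 stroke at J3

β6 stroke at J3  (source Se1 imposes e)
β3 stroke at I1  (I1 outputs flow p/I1)
β2 stroke at J3  (J3: bond 3 brought flow, rest push out)
β4 stroke at J3  (J3 flow already set via bond 3)
β1 stroke at J2  (J2 needs exactly one e-in)
β0 stroke at J1  (GY1: gyrator matches bond 1)
β5 stroke at I2  (common-e at J1 fixed by 0)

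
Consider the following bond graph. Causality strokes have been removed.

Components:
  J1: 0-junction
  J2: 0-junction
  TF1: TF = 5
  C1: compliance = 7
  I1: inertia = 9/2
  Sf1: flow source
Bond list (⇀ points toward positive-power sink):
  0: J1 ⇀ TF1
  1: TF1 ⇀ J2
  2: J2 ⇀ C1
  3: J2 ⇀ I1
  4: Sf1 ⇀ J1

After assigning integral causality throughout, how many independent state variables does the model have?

2  (C1, I1 all integral)

bond 4 |Sf1  (Sf1 (Sf) sets flow on bond)
bond 0 |J1  (only one effort-in slot at J1)
bond 1 |TF1  (TF1: transformer flips bond 0)
bond 2 |J2  (C1 outputs effort q/C1)
bond 3 |I1  (0-jn J2 has e-setter on 2)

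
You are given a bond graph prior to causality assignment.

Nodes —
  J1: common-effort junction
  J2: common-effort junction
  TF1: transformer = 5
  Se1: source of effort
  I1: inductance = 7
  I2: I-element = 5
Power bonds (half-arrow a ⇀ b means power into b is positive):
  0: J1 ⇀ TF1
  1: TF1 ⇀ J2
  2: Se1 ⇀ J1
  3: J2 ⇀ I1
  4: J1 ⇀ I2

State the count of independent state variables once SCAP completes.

2  (I1, I2 all integral)

β2 →J1  (Se1 (Se) sets effort on bond)
β0 →TF1  (common-e at J1 fixed by 2)
β4 →I2  (common-e at J1 fixed by 2)
β1 →J2  (TF1 one-in-one-out from 0)
β3 →I1  (J2: bond 1 brought effort, rest push out)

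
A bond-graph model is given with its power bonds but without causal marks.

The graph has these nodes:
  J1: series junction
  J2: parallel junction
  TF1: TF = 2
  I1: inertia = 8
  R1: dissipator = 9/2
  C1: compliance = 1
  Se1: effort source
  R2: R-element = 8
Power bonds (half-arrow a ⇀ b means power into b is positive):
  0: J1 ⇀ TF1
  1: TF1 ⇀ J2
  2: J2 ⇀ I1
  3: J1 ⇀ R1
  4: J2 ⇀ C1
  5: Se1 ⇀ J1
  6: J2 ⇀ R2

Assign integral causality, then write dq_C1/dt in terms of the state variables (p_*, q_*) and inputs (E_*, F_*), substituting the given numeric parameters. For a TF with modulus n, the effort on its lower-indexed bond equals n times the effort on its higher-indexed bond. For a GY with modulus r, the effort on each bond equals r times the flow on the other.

dq_C1/dt = 4*E_Se1/9 - p_I1/8 - 73*q_C1/72

β5 |J1  (Se1: effort source, stroke at far end)
β2 |I1  (prefer integral on I1)
β4 |J2  (C1 integral (e out))
β1 |TF1  (J2 effort already set via bond 4)
β6 |R2  (0-jn J2 has e-setter on 4)
β0 |J1  (TF TF1: opposite of bond 1)
β3 |R1  (closing 1-jn rule on J1)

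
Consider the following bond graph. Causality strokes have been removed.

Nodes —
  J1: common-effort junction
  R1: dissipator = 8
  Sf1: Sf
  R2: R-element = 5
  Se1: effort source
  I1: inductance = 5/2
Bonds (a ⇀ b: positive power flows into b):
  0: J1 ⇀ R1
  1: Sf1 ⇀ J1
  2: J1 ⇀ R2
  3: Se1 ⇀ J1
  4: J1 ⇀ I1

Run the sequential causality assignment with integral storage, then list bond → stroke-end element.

bond 0 stroke at R1
bond 1 stroke at Sf1
bond 2 stroke at R2
bond 3 stroke at J1
bond 4 stroke at I1

b1 stroke at Sf1  (Sf1 (Sf) sets flow on bond)
b3 stroke at J1  (Se1 fixes effort; stroke away)
b0 stroke at R1  (common-e at J1 fixed by 3)
b2 stroke at R2  (J1 effort already set via bond 3)
b4 stroke at I1  (J1 effort already set via bond 3)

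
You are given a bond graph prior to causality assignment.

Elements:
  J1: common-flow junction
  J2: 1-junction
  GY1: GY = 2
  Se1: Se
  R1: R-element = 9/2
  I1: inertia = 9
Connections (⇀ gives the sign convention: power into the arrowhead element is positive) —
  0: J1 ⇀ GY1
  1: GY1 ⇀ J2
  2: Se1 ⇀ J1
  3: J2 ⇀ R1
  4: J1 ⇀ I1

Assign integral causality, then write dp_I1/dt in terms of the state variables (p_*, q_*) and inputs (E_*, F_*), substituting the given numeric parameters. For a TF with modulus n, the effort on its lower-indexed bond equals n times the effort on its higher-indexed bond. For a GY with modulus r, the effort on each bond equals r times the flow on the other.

dp_I1/dt = E_Se1 - 8*p_I1/81

β2 stroke at J1  (Se1: effort source, stroke at far end)
β4 stroke at I1  (I1: I, integral causality)
β0 stroke at J1  (1-jn J1 has f-setter on 4)
β1 stroke at J2  (GY GY1: same side as bond 0)
β3 stroke at R1  (closing 1-jn rule on J2)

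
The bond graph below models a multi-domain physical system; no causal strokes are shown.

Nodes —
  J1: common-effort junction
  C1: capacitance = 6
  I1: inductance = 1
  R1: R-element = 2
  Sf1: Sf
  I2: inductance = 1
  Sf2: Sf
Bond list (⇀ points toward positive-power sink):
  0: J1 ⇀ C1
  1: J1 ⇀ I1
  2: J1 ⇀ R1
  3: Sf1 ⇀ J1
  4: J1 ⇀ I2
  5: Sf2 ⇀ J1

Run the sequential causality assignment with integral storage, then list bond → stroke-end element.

#3 stroke at Sf1  (Sf1 fixes flow; stroke at Sf1)
#5 stroke at Sf2  (Sf2: flow source, stroke at near end)
#0 stroke at J1  (C1: C, integral causality)
#1 stroke at I1  (J1 effort already set via bond 0)
#2 stroke at R1  (J1 effort already set via bond 0)
#4 stroke at I2  (J1: bond 0 brought effort, rest push out)

#0 |J1
#1 |I1
#2 |R1
#3 |Sf1
#4 |I2
#5 |Sf2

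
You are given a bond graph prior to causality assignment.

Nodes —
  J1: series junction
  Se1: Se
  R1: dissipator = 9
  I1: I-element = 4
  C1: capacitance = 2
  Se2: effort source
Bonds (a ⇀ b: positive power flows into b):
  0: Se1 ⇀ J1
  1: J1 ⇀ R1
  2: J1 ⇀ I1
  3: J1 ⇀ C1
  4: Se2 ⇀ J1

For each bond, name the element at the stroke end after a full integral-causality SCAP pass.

b0 |J1
b1 |J1
b2 |I1
b3 |J1
b4 |J1

bond 0 |J1  (Se1 (Se) sets effort on bond)
bond 4 |J1  (Se2 (Se) sets effort on bond)
bond 2 |I1  (prefer integral on I1)
bond 1 |J1  (J1: bond 2 brought flow, rest push out)
bond 3 |J1  (1-jn J1 has f-setter on 2)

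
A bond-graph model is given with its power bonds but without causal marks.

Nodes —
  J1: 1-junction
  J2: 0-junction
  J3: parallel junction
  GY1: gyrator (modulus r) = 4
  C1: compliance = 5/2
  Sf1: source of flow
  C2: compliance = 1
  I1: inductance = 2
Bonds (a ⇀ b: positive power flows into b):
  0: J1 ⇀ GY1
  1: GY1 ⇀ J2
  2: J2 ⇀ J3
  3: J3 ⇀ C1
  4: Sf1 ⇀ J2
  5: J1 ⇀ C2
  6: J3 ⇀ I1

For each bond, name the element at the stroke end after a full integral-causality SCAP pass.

#0 →GY1
#1 →GY1
#2 →J2
#3 →J3
#4 →Sf1
#5 →J1
#6 →I1

b4 →Sf1  (Sf1 (Sf) sets flow on bond)
b3 →J3  (C1 integral (e out))
b2 →J2  (J3: bond 3 brought effort, rest push out)
b6 →I1  (J3: bond 3 brought effort, rest push out)
b1 →GY1  (J2 effort already set via bond 2)
b0 →GY1  (GY1: gyrator matches bond 1)
b5 →J1  (J1: bond 0 brought flow, rest push out)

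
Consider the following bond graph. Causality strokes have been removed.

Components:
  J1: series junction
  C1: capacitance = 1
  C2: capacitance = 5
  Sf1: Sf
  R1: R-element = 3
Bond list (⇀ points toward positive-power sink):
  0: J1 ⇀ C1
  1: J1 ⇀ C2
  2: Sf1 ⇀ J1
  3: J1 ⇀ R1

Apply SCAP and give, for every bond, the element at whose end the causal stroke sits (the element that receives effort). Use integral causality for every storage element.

β0 |J1
β1 |J1
β2 |Sf1
β3 |J1

#2 |Sf1  (source Sf1 imposes f)
#0 |J1  (1-jn J1 has f-setter on 2)
#1 |J1  (J1: bond 2 brought flow, rest push out)
#3 |J1  (J1 flow already set via bond 2)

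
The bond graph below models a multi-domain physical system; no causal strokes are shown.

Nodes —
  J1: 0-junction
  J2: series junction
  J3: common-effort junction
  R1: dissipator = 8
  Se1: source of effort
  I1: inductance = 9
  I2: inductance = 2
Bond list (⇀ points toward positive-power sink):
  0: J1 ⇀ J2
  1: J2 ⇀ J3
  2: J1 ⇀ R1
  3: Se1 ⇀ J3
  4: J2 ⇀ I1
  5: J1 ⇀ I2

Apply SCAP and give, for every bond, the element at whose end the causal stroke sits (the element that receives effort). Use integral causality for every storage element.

b0 →J2
b1 →J2
b2 →J1
b3 →J3
b4 →I1
b5 →I2

#3 →J3  (Se1: effort source, stroke at far end)
#1 →J2  (common-e at J3 fixed by 3)
#4 →I1  (I1: I, integral causality)
#0 →J2  (common-f at J2 fixed by 4)
#5 →I2  (I2: I, integral causality)
#2 →J1  (J1: last free bond brings effort in)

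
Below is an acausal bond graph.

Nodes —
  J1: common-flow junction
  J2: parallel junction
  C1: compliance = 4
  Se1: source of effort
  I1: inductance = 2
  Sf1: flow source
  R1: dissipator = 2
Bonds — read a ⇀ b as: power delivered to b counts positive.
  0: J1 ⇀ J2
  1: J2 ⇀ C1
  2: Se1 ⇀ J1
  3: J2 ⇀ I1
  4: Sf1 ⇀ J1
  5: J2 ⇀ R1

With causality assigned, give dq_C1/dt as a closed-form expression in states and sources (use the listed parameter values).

dq_C1/dt = F_Sf1 - p_I1/2 - q_C1/8

#2 |J1  (Se1: effort source, stroke at far end)
#4 |Sf1  (Sf1 (Sf) sets flow on bond)
#0 |J1  (1-jn J1 has f-setter on 4)
#1 |J2  (C1 outputs effort q/C1)
#3 |I1  (common-e at J2 fixed by 1)
#5 |R1  (common-e at J2 fixed by 1)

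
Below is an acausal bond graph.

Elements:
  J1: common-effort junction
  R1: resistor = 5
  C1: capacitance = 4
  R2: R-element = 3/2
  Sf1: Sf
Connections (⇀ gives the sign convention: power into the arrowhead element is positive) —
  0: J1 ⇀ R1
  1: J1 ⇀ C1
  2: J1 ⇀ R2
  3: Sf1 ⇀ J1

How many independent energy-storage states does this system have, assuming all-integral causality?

bond 3 stroke→Sf1  (source Sf1 imposes f)
bond 1 stroke→J1  (C1 integral (e out))
bond 0 stroke→R1  (0-jn J1 has e-setter on 1)
bond 2 stroke→R2  (J1 effort already set via bond 1)

1  (C1 all integral)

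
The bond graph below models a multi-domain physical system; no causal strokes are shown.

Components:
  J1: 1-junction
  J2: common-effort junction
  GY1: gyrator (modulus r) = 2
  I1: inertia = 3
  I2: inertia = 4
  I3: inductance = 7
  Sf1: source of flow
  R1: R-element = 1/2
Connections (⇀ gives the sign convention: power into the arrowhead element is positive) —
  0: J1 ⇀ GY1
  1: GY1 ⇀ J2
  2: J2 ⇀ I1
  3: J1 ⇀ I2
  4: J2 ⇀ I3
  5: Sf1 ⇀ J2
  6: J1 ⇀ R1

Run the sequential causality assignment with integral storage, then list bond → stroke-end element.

#0 →J1
#1 →J2
#2 →I1
#3 →I2
#4 →I3
#5 →Sf1
#6 →J1

bond 5 stroke at Sf1  (Sf1 fixes flow; stroke at Sf1)
bond 2 stroke at I1  (prefer integral on I1)
bond 3 stroke at I2  (prefer integral on I2)
bond 0 stroke at J1  (J1: bond 3 brought flow, rest push out)
bond 6 stroke at J1  (common-f at J1 fixed by 3)
bond 1 stroke at J2  (GY GY1: same side as bond 0)
bond 4 stroke at I3  (J2 effort already set via bond 1)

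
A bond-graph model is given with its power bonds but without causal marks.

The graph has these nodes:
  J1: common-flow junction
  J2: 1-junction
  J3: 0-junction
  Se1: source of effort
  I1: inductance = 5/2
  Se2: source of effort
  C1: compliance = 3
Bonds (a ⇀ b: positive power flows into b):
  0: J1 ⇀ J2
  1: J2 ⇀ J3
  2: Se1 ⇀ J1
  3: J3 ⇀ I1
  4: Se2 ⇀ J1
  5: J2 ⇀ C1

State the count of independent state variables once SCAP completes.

2  (C1, I1 all integral)

#2 stroke→J1  (source Se1 imposes e)
#4 stroke→J1  (Se2 fixes effort; stroke away)
#0 stroke→J2  (J1 needs exactly one f-in)
#3 stroke→I1  (prefer integral on I1)
#1 stroke→J3  (J3 needs exactly one e-in)
#5 stroke→J2  (1-jn J2 has f-setter on 1)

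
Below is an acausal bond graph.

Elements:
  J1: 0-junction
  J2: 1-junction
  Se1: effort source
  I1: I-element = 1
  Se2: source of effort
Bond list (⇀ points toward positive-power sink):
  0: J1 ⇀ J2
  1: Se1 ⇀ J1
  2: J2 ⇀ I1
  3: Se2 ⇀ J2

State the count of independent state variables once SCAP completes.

1  (I1 all integral)

#1 →J1  (Se1 fixes effort; stroke away)
#3 →J2  (Se2 fixes effort; stroke away)
#0 →J2  (J1: bond 1 brought effort, rest push out)
#2 →I1  (J2 needs exactly one f-in)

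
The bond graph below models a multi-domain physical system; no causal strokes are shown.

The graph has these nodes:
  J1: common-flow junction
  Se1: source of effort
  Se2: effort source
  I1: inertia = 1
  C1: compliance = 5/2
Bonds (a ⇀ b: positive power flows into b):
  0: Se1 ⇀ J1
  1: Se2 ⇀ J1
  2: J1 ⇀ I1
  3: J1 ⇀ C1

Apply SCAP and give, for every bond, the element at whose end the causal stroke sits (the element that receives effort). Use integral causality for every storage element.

#0 →J1
#1 →J1
#2 →I1
#3 →J1

#0 stroke→J1  (source Se1 imposes e)
#1 stroke→J1  (source Se2 imposes e)
#2 stroke→I1  (prefer integral on I1)
#3 stroke→J1  (J1 flow already set via bond 2)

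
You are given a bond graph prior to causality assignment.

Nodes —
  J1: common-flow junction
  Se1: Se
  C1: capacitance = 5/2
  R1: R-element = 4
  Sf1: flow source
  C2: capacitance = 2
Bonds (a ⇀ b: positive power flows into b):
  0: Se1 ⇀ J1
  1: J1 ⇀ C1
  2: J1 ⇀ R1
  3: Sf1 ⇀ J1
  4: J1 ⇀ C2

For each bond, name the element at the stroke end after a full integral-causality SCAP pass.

#0 stroke at J1  (Se1: effort source, stroke at far end)
#3 stroke at Sf1  (source Sf1 imposes f)
#1 stroke at J1  (1-jn J1 has f-setter on 3)
#2 stroke at J1  (common-f at J1 fixed by 3)
#4 stroke at J1  (common-f at J1 fixed by 3)

b0 stroke at J1
b1 stroke at J1
b2 stroke at J1
b3 stroke at Sf1
b4 stroke at J1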